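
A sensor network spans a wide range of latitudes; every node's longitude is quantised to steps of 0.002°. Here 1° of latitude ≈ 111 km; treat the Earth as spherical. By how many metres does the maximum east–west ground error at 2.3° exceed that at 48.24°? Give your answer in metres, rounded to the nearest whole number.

With a 0.002° grid the true value lies within half a step, ±0.002°/2 = ±0.001°, of the stored one.
At 2.3°: 0.001° × 111000 × cos 2.3° = 0.001 × 111000 × 0.9992 ≈ 110.91 m.
At 48.24°: 0.001° × 111000 × cos 48.24° = 0.001 × 111000 × 0.6660 ≈ 73.927 m.
So the lower-latitude error exceeds the higher by 110.91 − 73.927 = 36.983 m.

37 metres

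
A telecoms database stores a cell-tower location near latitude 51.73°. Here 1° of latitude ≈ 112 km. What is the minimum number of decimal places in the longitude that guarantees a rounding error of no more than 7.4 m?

At 51.73° one degree of longitude covers 112000 × cos 51.73° ≈ 112000 × 0.6194 ≈ 69369.2 m.
Rounding to N decimal places gives at most 0.5 × 10⁻ᴺ degrees of error, i.e. 0.5 × 10⁻ᴺ × 69369.2 m.
Setting 34684.6 × 10⁻ᴺ ≤ 7.4 gives 10ᴺ ≥ 4687, i.e. N ≥ 3.67.
So 4 decimal places suffice (3.47 m); 3 would allow up to 34.7 m.

4 decimal places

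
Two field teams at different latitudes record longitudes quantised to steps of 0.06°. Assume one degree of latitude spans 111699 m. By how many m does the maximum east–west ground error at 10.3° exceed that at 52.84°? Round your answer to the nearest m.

1273 m

With a 0.06° grid the true value lies within half a step, ±0.06°/2 = ±0.03°, of the stored one.
Error at 10.3° = 0.03° × 111699 × cos 10.3° ≈ 3351 × 0.9839 = 3297 m.
At 52.84°: 0.03° × 111699 × cos 52.84° = 0.03 × 111699 × 0.6040 ≈ 2024.1 m.
So the lower-latitude error exceeds the higher by 3297 − 2024.1 = 1272.8 m.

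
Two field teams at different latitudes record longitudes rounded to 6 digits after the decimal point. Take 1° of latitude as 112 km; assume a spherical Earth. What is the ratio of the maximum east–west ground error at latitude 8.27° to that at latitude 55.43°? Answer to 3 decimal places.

Rounding to 6 decimal places leaves the longitude within ±5e-07° of the true value.
Error at 8.27° = 5e-07° × 112000 × cos 8.27° ≈ 0.056 × 0.9896 = 0.055418 m.
At 55.43°: 5e-07° × 112000 × cos 55.43° = 5e-07 × 112000 × 0.5674 ≈ 0.031775 m.
Ratio: 0.055418 / 0.031775 = cos 8.27° / cos 55.43° ≈ 1.7441.

1.744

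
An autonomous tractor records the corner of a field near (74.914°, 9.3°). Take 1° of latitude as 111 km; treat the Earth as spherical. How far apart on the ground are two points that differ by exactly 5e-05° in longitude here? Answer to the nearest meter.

5e-05° of longitude at 74.914° is 5e-05 × 111000 × cos 74.914° ≈ 5e-05 × 28889.8 = 1.44449 m.

1 meters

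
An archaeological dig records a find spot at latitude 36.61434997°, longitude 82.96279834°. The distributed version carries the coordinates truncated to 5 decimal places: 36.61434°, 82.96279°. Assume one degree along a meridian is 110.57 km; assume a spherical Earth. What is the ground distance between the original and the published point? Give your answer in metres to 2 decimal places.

1.33 metres

The latitude changed by +0.00000997° and the longitude by +0.00000834°.
N–S: 0.00000997° × 110570 m/° = 1.10238 m.
E–W at 36.6143°: 0.00000834° × 110570 × cos 36.6143° = 0.00000834 × 110570 × 0.8027 ≈ 0.740184 m.
Distance: √(1.10238² + 0.740184²) ≈ 1.32783 m.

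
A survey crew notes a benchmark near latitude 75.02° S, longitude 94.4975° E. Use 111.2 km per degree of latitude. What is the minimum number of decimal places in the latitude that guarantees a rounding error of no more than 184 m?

One degree of latitude covers 111200 m.
N decimal places → at most half a unit in the last place, 0.5 × 10⁻ᴺ° = 111200/2 × 10⁻ᴺ m.
Setting 55600 × 10⁻ᴺ ≤ 184 gives 10ᴺ ≥ 302.2, i.e. N ≥ 2.48.
N = 2 would give 556 m (too coarse); N = 3 gives 55.6 m ≤ 184 m.

3 decimal places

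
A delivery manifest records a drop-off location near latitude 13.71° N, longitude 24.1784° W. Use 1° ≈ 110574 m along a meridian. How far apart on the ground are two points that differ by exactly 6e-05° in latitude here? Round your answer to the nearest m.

7 m

Along a meridian 6e-05° is 6e-05 × 110574 = 6.63444 m.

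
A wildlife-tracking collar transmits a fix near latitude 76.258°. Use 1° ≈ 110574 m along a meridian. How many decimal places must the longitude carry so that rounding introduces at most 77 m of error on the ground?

At 76.258° one degree of longitude covers 110574 × cos 76.258° ≈ 110574 × 0.2376 ≈ 26266.9 m.
N decimal places → at most half a unit in the last place, 0.5 × 10⁻ᴺ° = 26266.9/2 × 10⁻ᴺ m.
Setting 13133.4 × 10⁻ᴺ ≤ 77 gives 10ᴺ ≥ 170.6, i.e. N ≥ 2.23.
At 2 places the error can reach 131 m, but 3 places keeps it to 13.1 m.

3 decimal places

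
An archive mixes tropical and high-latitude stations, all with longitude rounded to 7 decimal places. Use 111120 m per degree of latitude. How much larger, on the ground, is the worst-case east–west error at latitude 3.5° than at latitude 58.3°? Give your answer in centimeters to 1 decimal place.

0.3 centimeters

Rounding to 7 decimal places leaves the longitude within ±5e-08° of the true value.
At 3.5°: 5e-08° × 111120 × cos 3.5° = 5e-08 × 111120 × 0.9981 ≈ 0.0055456 m.
Error at 58.3° = 5e-08° × 111120 × cos 58.3° ≈ 0.005556 × 0.5255 = 0.0029195 m.
Difference: 0.0055456 − 0.0029195 = 0.0026261 m.
That is 0.00262612 m = 0.26261 cm.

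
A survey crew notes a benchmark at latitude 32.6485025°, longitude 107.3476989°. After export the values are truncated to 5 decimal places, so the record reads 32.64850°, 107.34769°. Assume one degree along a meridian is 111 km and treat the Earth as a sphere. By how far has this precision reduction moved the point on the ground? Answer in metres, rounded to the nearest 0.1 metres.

Δlat = 32.6485025 − 32.64850 = +0.0000025°; Δlon = 107.3476989 − 107.34769 = +0.0000089°.
North–south shift: 0.0000025 × 111000 = 0.2775 m.
E–W at 32.6485°: 0.0000089° × 111000 × cos 32.6485° = 0.0000089 × 111000 × 0.8420 ≈ 0.831808 m.
Combined displacement = (0.2775² + 0.831808²)^½ ≈ 0.876875 m.

0.9 metres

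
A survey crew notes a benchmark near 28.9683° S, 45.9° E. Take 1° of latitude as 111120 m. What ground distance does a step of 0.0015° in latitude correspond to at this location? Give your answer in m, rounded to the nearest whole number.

Along a meridian 0.0015° is 0.0015 × 111120 = 166.68 m.

167 m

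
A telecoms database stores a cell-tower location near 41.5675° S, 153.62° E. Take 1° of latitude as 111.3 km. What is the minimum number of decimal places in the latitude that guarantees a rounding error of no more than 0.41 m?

One degree of latitude covers 111300 m.
N decimal places → at most half a unit in the last place, 0.5 × 10⁻ᴺ° = 111300/2 × 10⁻ᴺ m.
Setting 55650 × 10⁻ᴺ ≤ 0.41 gives 10ᴺ ≥ 1.357e+05, i.e. N ≥ 5.13.
At 5 places the error can reach 0.556 m, but 6 places keeps it to 0.0556 m.

6 decimal places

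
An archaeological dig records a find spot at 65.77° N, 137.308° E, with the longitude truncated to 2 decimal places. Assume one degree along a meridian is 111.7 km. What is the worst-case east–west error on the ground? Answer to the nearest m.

458 m

Truncating at 2 decimal places can drop up to a full unit in the last place, so the longitude may be off by as much as 0.01°.
At latitude 65.77° a degree of longitude spans 111700 m × cos 65.77° = 111700 × 0.4104 ≈ 45841.7 m.
So at most 0.01° × 45841.7 ≈ 458.417 m east–west.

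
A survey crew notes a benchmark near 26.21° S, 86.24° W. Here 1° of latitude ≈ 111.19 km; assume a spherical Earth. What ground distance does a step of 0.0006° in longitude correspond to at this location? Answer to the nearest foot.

One degree of longitude here spans 111190 × cos 26.21° = 111190 × 0.8972 ≈ 99757.6 m; 0.0006° of that is 59.8546 m.
Converting: 59.8546 m × 3.2808 ft/m ≈ 196.37 ft.

196 feet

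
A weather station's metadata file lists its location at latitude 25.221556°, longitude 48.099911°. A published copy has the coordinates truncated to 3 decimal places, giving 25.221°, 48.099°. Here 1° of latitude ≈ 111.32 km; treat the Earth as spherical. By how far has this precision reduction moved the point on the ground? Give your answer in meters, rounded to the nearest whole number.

Δlat = 25.221556 − 25.221 = +0.000556°; Δlon = 48.099911 − 48.099 = +0.000911°.
North–south shift: 0.000556 × 111320 = 61.8939 m.
East–west at this latitude: 0.000911° × 111320 × cos 25.221° ≈ 0.000911 × 100708 = 91.745 m.
Hypotenuse of the two orthogonal shifts: √(61.8939² + 91.745²) = 110.671 m.

111 meters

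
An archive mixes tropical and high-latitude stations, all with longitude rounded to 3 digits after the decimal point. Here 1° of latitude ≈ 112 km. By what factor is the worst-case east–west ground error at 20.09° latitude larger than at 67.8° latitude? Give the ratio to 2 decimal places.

Rounding to 3 decimal places leaves the longitude within ±0.0005° of the true value.
At 20.09°: 0.0005° × 112000 × cos 20.09° = 0.0005 × 112000 × 0.9392 ≈ 52.593 m.
Error at 67.8° = 0.0005° × 112000 × cos 67.8° ≈ 56 × 0.3778 = 21.159 m.
Ratio: 52.593 / 21.159 = cos 20.09° / cos 67.8° ≈ 2.4856.

2.49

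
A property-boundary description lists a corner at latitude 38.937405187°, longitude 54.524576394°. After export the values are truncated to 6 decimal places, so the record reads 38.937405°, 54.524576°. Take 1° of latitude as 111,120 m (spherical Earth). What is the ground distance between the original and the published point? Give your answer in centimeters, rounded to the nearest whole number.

4 centimeters

The latitude changed by +0.000000187° and the longitude by +0.000000394°.
North–south shift: 0.000000187 × 111120 = 0.0207794 m.
E–W at 38.9374°: 0.000000394° × 111120 × cos 38.9374° = 0.000000394 × 111120 × 0.7778 ≈ 0.0340545 m.
Combined displacement = (0.0207794² + 0.0340545²)^½ ≈ 0.0398936 m.
That is 0.0398936 m = 3.9894 cm.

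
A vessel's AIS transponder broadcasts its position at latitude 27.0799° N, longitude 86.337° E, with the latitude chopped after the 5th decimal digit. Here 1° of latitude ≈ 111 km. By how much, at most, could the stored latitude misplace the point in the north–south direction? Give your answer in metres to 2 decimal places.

Truncating at 5 decimal places can drop up to a full unit in the last place, so the latitude may be off by as much as 1e-05°.
North–south distance: 1e-05° × 111000 m/° = 1.11 m.

1.11 metres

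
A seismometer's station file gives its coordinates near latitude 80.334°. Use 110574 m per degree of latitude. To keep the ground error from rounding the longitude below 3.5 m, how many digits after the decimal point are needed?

At 80.334° one degree of longitude covers 110574 × cos 80.334° ≈ 110574 × 0.1679 ≈ 18565.9 m.
With N decimal places the half-ulp bound is 0.5·10⁻ᴺ°, or 0.5·10⁻ᴺ × 18565.9 m on the ground.
Setting 9282.93 × 10⁻ᴺ ≤ 3.5 gives 10ᴺ ≥ 2652, i.e. N ≥ 3.42.
N = 3 would give 9.28 m (too coarse); N = 4 gives 0.928 m ≤ 3.5 m.

4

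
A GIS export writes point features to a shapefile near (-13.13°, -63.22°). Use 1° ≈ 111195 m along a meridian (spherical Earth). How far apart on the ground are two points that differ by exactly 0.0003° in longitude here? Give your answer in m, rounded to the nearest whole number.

At 13.13° a degree of longitude is 111195 × cos 13.13° ≈ 108288 m, so 0.0003° corresponds to 32.4864 m.

32 m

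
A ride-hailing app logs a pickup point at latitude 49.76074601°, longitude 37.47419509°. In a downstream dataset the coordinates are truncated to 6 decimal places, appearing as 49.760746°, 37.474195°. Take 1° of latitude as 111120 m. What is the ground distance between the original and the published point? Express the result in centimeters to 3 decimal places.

0.656 centimeters

Δlat = 49.76074601 − 49.760746 = +0.00000001°; Δlon = 37.47419509 − 37.474195 = +0.00000009°.
N–S: 0.00000001° × 111120 m/° = 0.0011112 m.
East–west at this latitude: 0.00000009° × 111120 × cos 49.7607° ≈ 0.00000009 × 71781.4 = 0.00646033 m.
Distance: √(0.0011112² + 0.00646033²) ≈ 0.00655519 m.
That is 0.00655519 m = 0.65552 cm.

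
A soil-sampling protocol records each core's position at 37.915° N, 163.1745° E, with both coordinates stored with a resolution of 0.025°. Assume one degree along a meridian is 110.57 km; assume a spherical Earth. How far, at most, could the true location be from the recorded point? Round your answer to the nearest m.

1760 m

With a 0.025° grid the true value lies within half a step, ±0.025°/2 = ±0.0125°, of the stored one.
Latitude error → 0.0125 × 110570 = 1382.12 m along the meridian.
East–west component at 37.915°: 0.0125° × 110570 × cos 37.915° ≈ 0.0125 × 87231.2 ≈ 1090.39 m.
Combining orthogonally: (1382.12² + 1090.39²)^½ ≈ 1760.46 m.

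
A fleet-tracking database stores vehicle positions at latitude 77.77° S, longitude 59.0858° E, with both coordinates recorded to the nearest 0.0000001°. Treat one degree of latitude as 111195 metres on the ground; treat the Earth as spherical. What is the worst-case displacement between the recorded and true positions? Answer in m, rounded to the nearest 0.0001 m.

Rounding to 7 decimal places leaves each coordinate within ±5e-08° of the true value.
North–south component: 5e-08° × 111195 = 0.00555975 m.
E–W at 77.77°: 5e-08° × 111195 × cos 77.77° = 5e-08 × 111195 × 0.2118 ≈ 0.00117776 m.
Worst case both components are at the extreme and orthogonal: √(0.00555975² + 0.00117776²) ≈ 0.00568313 m.

0.0057 m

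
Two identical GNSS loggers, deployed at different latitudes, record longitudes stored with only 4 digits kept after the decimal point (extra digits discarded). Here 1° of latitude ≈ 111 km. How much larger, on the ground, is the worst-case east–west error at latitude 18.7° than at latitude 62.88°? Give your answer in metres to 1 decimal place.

Truncating at 4 decimal places can drop up to a full unit in the last place, so the longitude may be off by as much as 0.0001°.
Error at 18.7° = 0.0001° × 111000 × cos 18.7° ≈ 11.1 × 0.9472 = 10.514 m.
Error at 62.88° = 0.0001° × 111000 × cos 62.88° ≈ 11.1 × 0.4559 = 5.06 m.
So the lower-latitude error exceeds the higher by 10.514 − 5.06 = 5.454 m.

5.5 metres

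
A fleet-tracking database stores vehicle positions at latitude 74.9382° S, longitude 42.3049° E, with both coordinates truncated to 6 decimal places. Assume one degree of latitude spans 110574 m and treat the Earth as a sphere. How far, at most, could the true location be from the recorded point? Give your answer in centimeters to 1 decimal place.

11.4 centimeters

Truncating at 6 decimal places can drop up to a full unit in the last place, so each coordinate may be off by as much as 1e-06°.
North–south component: 1e-06° × 110574 = 0.110574 m.
East–west component at 74.9382°: 1e-06° × 110574 × cos 74.9382° ≈ 1e-06 × 28733.8 ≈ 0.0287338 m.
Worst case both components are at the extreme and orthogonal: √(0.110574² + 0.0287338²) ≈ 0.114246 m.
That is 0.114246 m = 11.425 cm.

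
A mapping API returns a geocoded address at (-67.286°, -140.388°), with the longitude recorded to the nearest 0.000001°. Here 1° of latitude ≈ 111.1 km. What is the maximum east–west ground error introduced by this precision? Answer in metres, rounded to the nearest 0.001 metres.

0.021 metres

Rounding to 6 decimal places leaves the longitude within ±5e-07° of the true value.
One degree of longitude at 67.286° is 111100 × cos 67.286° ≈ 111100 × 0.3861 = 42899.2 m.
East–west error: 5e-07° × 42899.2 m/° ≈ 0.0214496 m.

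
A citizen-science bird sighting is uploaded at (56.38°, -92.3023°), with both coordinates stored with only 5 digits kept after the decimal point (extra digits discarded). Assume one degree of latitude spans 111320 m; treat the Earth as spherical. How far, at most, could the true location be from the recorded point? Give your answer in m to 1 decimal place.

1.3 m

Truncating at 5 decimal places can drop up to a full unit in the last place, so each coordinate may be off by as much as 1e-05°.
Latitude error → 1e-05 × 111320 = 1.1132 m along the meridian.
East–west component at 56.38°: 1e-05° × 111320 × cos 56.38° ≈ 1e-05 × 61635.9 ≈ 0.616359 m.
Combining orthogonally: (1.1132² + 0.616359²)^½ ≈ 1.27244 m.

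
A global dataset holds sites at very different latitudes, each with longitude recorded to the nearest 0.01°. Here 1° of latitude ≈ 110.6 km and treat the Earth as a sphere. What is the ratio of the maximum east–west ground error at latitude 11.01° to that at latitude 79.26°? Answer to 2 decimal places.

5.27

Rounding to 2 decimal places leaves the longitude within ±0.005° of the true value.
At 11.01°: 0.005° × 110600 × cos 11.01° = 0.005 × 110600 × 0.9816 ≈ 542.82 m.
At 79.26°: 0.005° × 110600 × cos 79.26° = 0.005 × 110600 × 0.1864 ≈ 103.05 m.
Ratio: 542.82 / 103.05 = cos 11.01° / cos 79.26° ≈ 5.2674.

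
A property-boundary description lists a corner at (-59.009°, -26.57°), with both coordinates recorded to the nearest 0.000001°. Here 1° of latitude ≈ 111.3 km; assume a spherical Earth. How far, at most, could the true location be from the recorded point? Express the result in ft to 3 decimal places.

0.205 ft

Rounding to 6 decimal places leaves each coordinate within ±5e-07° of the true value.
Latitude error → 5e-07 × 111300 = 0.05565 m along the meridian.
East–west component at 59.009°: 5e-07° × 111300 × cos 59.009° ≈ 5e-07 × 57308.8 ≈ 0.0286544 m.
Combining orthogonally: (0.05565² + 0.0286544²)^½ ≈ 0.0625939 m.
In feet: 0.0625939 m ÷ 0.3048 ≈ 0.20536 ft.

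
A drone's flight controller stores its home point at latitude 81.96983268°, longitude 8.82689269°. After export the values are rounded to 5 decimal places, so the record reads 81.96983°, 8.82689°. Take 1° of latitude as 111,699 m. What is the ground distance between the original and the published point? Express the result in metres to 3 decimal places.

Δlat = 81.96983268 − 81.96983 = +0.00000268°; Δlon = 8.82689269 − 8.82689 = +0.00000269°.
N–S: 0.00000268° × 111699 m/° = 0.299353 m.
E–W at 81.9698°: 0.00000269° × 111699 × cos 81.9698° = 0.00000269 × 111699 × 0.1397 ≈ 0.0419741 m.
Distance: √(0.299353² + 0.0419741²) ≈ 0.302282 m.

0.302 metres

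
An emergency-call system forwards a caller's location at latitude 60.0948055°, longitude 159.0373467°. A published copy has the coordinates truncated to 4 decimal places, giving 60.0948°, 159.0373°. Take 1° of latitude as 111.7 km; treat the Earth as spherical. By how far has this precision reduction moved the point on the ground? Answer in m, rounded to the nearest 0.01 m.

The latitude changed by +0.0000055° and the longitude by +0.0000467°.
N–S: 0.0000055° × 111700 m/° = 0.61435 m.
East–west at this latitude: 0.0000467° × 111700 × cos 60.0948° ≈ 0.0000467 × 55689.9 = 2.60072 m.
Hypotenuse of the two orthogonal shifts: √(0.61435² + 2.60072²) = 2.67229 m.

2.67 m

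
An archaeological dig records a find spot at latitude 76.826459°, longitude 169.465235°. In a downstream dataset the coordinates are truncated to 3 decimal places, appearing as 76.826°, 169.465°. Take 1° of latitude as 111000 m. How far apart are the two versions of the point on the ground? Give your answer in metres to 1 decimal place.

51.3 metres

The latitude changed by +0.000459° and the longitude by +0.000235°.
North–south shift: 0.000459 × 111000 = 50.949 m.
East–west at this latitude: 0.000235° × 111000 × cos 76.826° ≈ 0.000235 × 25297.9 = 5.94501 m.
Hypotenuse of the two orthogonal shifts: √(50.949² + 5.94501²) = 51.2947 m.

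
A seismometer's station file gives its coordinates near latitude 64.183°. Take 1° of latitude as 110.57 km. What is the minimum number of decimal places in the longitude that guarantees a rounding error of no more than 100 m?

At 64.183° one degree of longitude covers 110570 × cos 64.183° ≈ 110570 × 0.4355 ≈ 48153 m.
With N decimal places the half-ulp bound is 0.5·10⁻ᴺ°, or 0.5·10⁻ᴺ × 48153 m on the ground.
Need 0.5 × 48153 × 10⁻ᴺ ≤ 100 → 10⁻ᴺ ≤ 4.153e-03, so N ≥ 2.38.
N = 2 would give 241 m (too coarse); N = 3 gives 24.1 m ≤ 100 m.

3 decimal places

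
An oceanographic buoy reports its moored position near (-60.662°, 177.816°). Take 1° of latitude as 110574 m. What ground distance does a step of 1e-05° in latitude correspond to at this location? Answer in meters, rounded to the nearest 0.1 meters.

1e-05° × 110574 m/° = 1.10574 m.

1.1 meters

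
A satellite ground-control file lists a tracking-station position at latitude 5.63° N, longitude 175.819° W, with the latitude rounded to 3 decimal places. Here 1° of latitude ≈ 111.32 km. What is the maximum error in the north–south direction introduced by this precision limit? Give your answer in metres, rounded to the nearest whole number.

Rounding to 3 decimal places leaves the latitude within ±0.0005° of the true value.
Along the meridian that is 0.0005° × 111320 m/° = 55.66 m.

56 metres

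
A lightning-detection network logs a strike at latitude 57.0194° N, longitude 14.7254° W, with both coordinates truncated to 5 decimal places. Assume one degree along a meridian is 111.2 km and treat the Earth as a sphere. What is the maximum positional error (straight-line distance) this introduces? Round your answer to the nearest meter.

1 meters

Truncating at 5 decimal places can drop up to a full unit in the last place, so each coordinate may be off by as much as 1e-05°.
Latitude error → 1e-05 × 111200 = 1.112 m along the meridian.
Longitude error → 1e-05 × 111200 × cos 57.0194° = 1e-05 × 111200 × 0.5444 ≈ 0.605323 m.
The two errors are perpendicular, so the maximum displacement is √(1.112² + 0.605323²) ≈ 1.26608 m.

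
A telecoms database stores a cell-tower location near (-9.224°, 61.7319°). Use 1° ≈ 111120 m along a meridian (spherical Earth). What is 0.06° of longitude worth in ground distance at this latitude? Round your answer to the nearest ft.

One degree of longitude here spans 111120 × cos 9.224° = 111120 × 0.9871 ≈ 109683 m; 0.06° of that is 6580.99 m.
Converting: 6580.99 m × 3.2808 ft/m ≈ 21591 ft.

21591 ft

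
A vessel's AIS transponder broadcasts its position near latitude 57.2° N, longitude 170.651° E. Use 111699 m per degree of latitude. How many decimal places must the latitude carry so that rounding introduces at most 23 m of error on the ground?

4 decimal places

One degree of latitude covers 111699 m.
With N decimal places the half-ulp bound is 0.5·10⁻ᴺ°, or 0.5·10⁻ᴺ × 111699 m on the ground.
Need 0.5 × 111699 × 10⁻ᴺ ≤ 23 → 10⁻ᴺ ≤ 4.118e-04, so N ≥ 3.39.
At 3 places the error can reach 55.8 m, but 4 places keeps it to 5.58 m.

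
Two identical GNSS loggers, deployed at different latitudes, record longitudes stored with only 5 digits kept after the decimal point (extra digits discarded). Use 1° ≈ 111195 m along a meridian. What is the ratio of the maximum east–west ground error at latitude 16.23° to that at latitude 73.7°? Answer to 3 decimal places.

3.421

Truncating at 5 decimal places can drop up to a full unit in the last place, so the longitude may be off by as much as 1e-05°.
At 16.23°: 1e-05° × 111195 × cos 16.23° = 1e-05 × 111195 × 0.9601 ≈ 1.0676 m.
Error at 73.7° = 1e-05° × 111195 × cos 73.7° ≈ 1.1119 × 0.2807 = 0.31209 m.
The ratio reduces to cos 16.23° / cos 73.7° = 0.9601/0.2807 ≈ 3.4210.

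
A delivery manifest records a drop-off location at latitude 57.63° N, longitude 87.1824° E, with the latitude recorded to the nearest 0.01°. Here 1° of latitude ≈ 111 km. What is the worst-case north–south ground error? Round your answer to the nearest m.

555 m

Rounding to 2 decimal places leaves the latitude within ±0.005° of the true value.
Along the meridian that is 0.005° × 111000 m/° = 555 m.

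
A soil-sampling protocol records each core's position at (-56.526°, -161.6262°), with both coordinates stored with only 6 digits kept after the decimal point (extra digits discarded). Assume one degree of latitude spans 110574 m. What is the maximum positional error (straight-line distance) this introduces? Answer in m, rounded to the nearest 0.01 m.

0.13 m

Truncating at 6 decimal places can drop up to a full unit in the last place, so each coordinate may be off by as much as 1e-06°.
Latitude error → 1e-06 × 110574 = 0.110574 m along the meridian.
E–W at 56.526°: 1e-06° × 110574 × cos 56.526° = 1e-06 × 110574 × 0.5516 ≈ 0.060988 m.
Worst case both components are at the extreme and orthogonal: √(0.110574² + 0.060988²) ≈ 0.126278 m.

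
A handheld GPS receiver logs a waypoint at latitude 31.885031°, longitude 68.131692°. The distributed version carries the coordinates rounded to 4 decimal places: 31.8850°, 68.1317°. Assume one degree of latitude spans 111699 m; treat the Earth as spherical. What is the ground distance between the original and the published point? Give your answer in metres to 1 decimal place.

3.5 metres

Δlat = 31.885031 − 31.8850 = +0.000031°; Δlon = 68.131692 − 68.1317 = -0.000008°.
N–S: 0.000031° × 111699 m/° = 3.46267 m.
East–west at this latitude: -0.000008° × 111699 × cos 31.885° ≈ -0.000008 × 94844.7 = -0.758758 m.
Hypotenuse of the two orthogonal shifts: √(3.46267² + 0.758758²) = 3.54483 m.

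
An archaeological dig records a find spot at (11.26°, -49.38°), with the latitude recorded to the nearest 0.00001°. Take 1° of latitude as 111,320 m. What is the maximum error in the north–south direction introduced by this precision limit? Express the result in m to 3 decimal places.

Rounding to 5 decimal places leaves the latitude within ±5e-06° of the true value.
Along the meridian that is 5e-06° × 111320 m/° = 0.5566 m.

0.557 m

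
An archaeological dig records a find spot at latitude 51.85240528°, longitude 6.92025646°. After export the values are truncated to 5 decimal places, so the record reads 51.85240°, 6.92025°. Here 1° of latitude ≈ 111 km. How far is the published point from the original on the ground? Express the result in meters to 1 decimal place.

0.7 meters

The latitude changed by +0.00000528° and the longitude by +0.00000646°.
N–S: 0.00000528° × 111000 m/° = 0.58608 m.
E–W at 51.8524°: 0.00000646° × 111000 × cos 51.8524° = 0.00000646 × 111000 × 0.6177 ≈ 0.44292 m.
Hypotenuse of the two orthogonal shifts: √(0.58608² + 0.44292²) = 0.734621 m.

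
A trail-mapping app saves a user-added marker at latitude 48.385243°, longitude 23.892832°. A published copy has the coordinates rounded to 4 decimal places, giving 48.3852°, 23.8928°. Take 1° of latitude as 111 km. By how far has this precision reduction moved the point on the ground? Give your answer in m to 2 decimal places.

The latitude changed by +0.000043° and the longitude by +0.000032°.
North–south shift: 0.000043 × 111000 = 4.773 m.
E–W at 48.3852°: 0.000032° × 111000 × cos 48.3852° = 0.000032 × 111000 × 0.6641 ≈ 2.35895 m.
Distance: √(4.773² + 2.35895²) ≈ 5.32411 m.

5.32 m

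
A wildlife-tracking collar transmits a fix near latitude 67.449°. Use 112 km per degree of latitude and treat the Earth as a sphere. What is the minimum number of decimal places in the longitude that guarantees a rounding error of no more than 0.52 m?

At 67.449° one degree of longitude covers 112000 × cos 67.449° ≈ 112000 × 0.3835 ≈ 42952.6 m.
Rounding to N decimal places gives at most 0.5 × 10⁻ᴺ degrees of error, i.e. 0.5 × 10⁻ᴺ × 42952.6 m.
Setting 21476.3 × 10⁻ᴺ ≤ 0.52 gives 10ᴺ ≥ 4.13e+04, i.e. N ≥ 4.62.
N = 4 would give 2.15 m (too coarse); N = 5 gives 0.215 m ≤ 0.52 m.

5 decimal places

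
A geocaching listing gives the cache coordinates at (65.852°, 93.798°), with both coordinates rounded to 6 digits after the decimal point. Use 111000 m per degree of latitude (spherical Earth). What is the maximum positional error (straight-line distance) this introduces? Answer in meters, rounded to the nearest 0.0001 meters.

0.0600 meters

Rounding to 6 decimal places leaves each coordinate within ±5e-07° of the true value.
N–S: 5e-07° × 111000 m/° = 0.0555 m.
East–west component at 65.852°: 5e-07° × 111000 × cos 65.852° ≈ 5e-07 × 45409.6 ≈ 0.0227048 m.
Combining orthogonally: (0.0555² + 0.0227048²)^½ ≈ 0.0599646 m.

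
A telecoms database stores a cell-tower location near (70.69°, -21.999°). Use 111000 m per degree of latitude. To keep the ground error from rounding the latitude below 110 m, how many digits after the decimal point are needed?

One degree of latitude covers 111000 m.
Rounding to N decimal places gives at most 0.5 × 10⁻ᴺ degrees of error, i.e. 0.5 × 10⁻ᴺ × 111000 m.
Setting 55500 × 10⁻ᴺ ≤ 110 gives 10ᴺ ≥ 504.5, i.e. N ≥ 2.70.
So 3 decimal places suffice (55.5 m); 2 would allow up to 555 m.

3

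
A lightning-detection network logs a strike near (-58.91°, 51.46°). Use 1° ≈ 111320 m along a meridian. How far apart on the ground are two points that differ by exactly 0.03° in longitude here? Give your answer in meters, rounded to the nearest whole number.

At 58.91° a degree of longitude is 111320 × cos 58.91° ≈ 57483.9 m, so 0.03° corresponds to 1724.52 m.

1725 meters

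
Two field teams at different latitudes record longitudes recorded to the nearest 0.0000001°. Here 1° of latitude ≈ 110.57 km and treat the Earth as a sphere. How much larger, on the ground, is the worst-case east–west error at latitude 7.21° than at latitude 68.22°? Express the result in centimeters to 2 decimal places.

0.34 centimeters

Rounding to 7 decimal places leaves the longitude within ±5e-08° of the true value.
Error at 7.21° = 5e-08° × 110570 × cos 7.21° ≈ 0.0055285 × 0.9921 = 0.0054848 m.
Error at 68.22° = 5e-08° × 110570 × cos 68.22° ≈ 0.0055285 × 0.3710 = 0.0020513 m.
So the lower-latitude error exceeds the higher by 0.0054848 − 0.0020513 = 0.0034335 m.
That is 0.00343347 m = 0.34335 cm.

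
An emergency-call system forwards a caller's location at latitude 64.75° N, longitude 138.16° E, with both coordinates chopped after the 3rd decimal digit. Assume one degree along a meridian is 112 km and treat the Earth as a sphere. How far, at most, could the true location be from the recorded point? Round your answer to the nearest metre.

Truncating at 3 decimal places can drop up to a full unit in the last place, so each coordinate may be off by as much as 0.001°.
Latitude error → 0.001 × 112000 = 112 m along the meridian.
E–W at 64.75°: 0.001° × 112000 × cos 64.75° = 0.001 × 112000 × 0.4266 ≈ 47.7757 m.
The two errors are perpendicular, so the maximum displacement is √(112² + 47.7757²) ≈ 121.764 m.

122 metres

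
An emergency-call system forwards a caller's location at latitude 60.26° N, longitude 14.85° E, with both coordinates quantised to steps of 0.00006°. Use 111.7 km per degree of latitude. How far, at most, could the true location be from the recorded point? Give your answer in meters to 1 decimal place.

With a 0.00006° grid the true value lies within half a step, ±0.00006°/2 = ±3e-05°, of the stored one.
Latitude error → 3e-05 × 111700 = 3.351 m along the meridian.
Longitude error → 3e-05 × 111700 × cos 60.26° = 3e-05 × 111700 × 0.4961 ≈ 1.66231 m.
Worst case both components are at the extreme and orthogonal: √(3.351² + 1.66231²) ≈ 3.74065 m.

3.7 meters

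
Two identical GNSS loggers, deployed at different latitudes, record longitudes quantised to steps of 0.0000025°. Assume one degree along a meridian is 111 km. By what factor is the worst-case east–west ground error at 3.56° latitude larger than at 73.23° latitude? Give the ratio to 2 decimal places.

3.46

With a 0.0000025° grid the true value lies within half a step, ±0.0000025°/2 = ±1.25e-06°, of the stored one.
Error at 3.56° = 1.25e-06° × 111000 × cos 3.56° ≈ 0.13875 × 0.9981 = 0.13848 m.
At 73.23°: 1.25e-06° × 111000 × cos 73.23° = 1.25e-06 × 111000 × 0.2885 ≈ 0.040034 m.
The ratio reduces to cos 3.56° / cos 73.23° = 0.9981/0.2885 ≈ 3.4592.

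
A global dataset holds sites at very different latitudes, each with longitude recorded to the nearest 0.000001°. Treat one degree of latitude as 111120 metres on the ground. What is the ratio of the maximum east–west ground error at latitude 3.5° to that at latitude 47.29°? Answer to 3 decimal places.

1.472

Rounding to 6 decimal places leaves the longitude within ±5e-07° of the true value.
At 3.5°: 5e-07° × 111120 × cos 3.5° = 5e-07 × 111120 × 0.9981 ≈ 0.055456 m.
Error at 47.29° = 5e-07° × 111120 × cos 47.29° ≈ 0.05556 × 0.6783 = 0.037686 m.
The ratio reduces to cos 3.5° / cos 47.29° = 0.9981/0.6783 ≈ 1.4716.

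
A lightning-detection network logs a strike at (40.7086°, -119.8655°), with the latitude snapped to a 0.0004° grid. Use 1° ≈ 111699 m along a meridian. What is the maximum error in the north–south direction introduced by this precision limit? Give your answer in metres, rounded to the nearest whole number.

With a 0.0004° grid the true value lies within half a step, ±0.0004°/2 = ±0.0002°, of the stored one.
North–south distance: 0.0002° × 111699 m/° = 22.3398 m.

22 metres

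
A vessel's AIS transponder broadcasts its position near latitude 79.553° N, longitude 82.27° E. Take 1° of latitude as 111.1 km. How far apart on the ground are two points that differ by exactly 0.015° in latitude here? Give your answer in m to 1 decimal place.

1666.5 m

Along a meridian 0.015° is 0.015 × 111100 = 1666.5 m.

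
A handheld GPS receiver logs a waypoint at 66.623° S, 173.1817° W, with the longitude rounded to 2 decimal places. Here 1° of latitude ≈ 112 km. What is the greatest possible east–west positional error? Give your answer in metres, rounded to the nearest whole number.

222 metres

Rounding to 2 decimal places leaves the longitude within ±0.005° of the true value.
One degree of longitude at 66.623° is 112000 × cos 66.623° ≈ 112000 × 0.3968 = 44439.3 m.
So at most 0.005° × 44439.3 ≈ 222.196 m east–west.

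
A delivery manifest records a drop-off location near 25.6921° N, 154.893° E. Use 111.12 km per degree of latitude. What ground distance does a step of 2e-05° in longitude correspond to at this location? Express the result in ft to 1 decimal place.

6.6 ft

One degree of longitude here spans 111120 × cos 25.6921° = 111120 × 0.9011 ≈ 100134 m; 2e-05° of that is 2.00269 m.
In feet: 2.00269 m ÷ 0.3048 ≈ 6.5705 ft.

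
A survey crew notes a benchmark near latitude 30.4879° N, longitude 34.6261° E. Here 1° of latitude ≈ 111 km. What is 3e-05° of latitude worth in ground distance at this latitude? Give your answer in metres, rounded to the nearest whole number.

3 metres

3e-05° × 111000 m/° = 3.33 m.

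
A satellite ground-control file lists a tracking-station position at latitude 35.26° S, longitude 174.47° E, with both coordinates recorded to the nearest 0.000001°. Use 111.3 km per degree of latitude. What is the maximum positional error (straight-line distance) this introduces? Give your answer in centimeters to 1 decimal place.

Rounding to 6 decimal places leaves each coordinate within ±5e-07° of the true value.
North–south component: 5e-07° × 111300 = 0.05565 m.
Longitude error → 5e-07 × 111300 × cos 35.26° = 5e-07 × 111300 × 0.8165 ≈ 0.0454405 m.
The two errors are perpendicular, so the maximum displacement is √(0.05565² + 0.0454405²) ≈ 0.0718454 m.
That is 0.0718454 m = 7.1845 cm.

7.2 centimeters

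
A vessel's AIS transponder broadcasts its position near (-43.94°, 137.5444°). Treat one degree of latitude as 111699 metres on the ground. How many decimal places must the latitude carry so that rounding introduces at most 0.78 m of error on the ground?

One degree of latitude covers 111699 m.
N decimal places → at most half a unit in the last place, 0.5 × 10⁻ᴺ° = 111699/2 × 10⁻ᴺ m.
Setting 55849.5 × 10⁻ᴺ ≤ 0.78 gives 10ᴺ ≥ 7.16e+04, i.e. N ≥ 4.85.
So 5 decimal places suffice (0.558 m); 4 would allow up to 5.58 m.

5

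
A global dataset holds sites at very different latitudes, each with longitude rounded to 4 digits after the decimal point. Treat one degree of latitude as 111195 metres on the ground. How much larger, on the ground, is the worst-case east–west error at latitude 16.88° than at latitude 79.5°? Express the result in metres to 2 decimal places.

4.31 metres

Rounding to 4 decimal places leaves the longitude within ±5e-05° of the true value.
At 16.88°: 5e-05° × 111195 × cos 16.88° = 5e-05 × 111195 × 0.9569 ≈ 5.3202 m.
At 79.5°: 5e-05° × 111195 × cos 79.5° = 5e-05 × 111195 × 0.1822 ≈ 1.0132 m.
Difference: 5.3202 − 1.0132 = 4.307 m.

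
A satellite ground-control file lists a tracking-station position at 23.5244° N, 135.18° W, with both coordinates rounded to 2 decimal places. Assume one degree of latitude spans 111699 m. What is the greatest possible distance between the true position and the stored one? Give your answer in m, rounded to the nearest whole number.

758 m

Rounding to 2 decimal places leaves each coordinate within ±0.005° of the true value.
Latitude error → 0.005 × 111699 = 558.495 m along the meridian.
East–west component at 23.5244°: 0.005° × 111699 × cos 23.5244° ≈ 0.005 × 102416 ≈ 512.079 m.
The two errors are perpendicular, so the maximum displacement is √(558.495² + 512.079²) ≈ 757.721 m.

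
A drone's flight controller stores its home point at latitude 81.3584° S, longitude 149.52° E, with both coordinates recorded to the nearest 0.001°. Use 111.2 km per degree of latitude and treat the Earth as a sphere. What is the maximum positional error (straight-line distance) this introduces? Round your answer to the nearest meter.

Rounding to 3 decimal places leaves each coordinate within ±0.0005° of the true value.
North–south component: 0.0005° × 111200 = 55.6 m.
E–W at 81.3584°: 0.0005° × 111200 × cos 81.3584° = 0.0005 × 111200 × 0.1503 ≈ 8.35408 m.
The two errors are perpendicular, so the maximum displacement is √(55.6² + 8.35408²) ≈ 56.2241 m.

56 meters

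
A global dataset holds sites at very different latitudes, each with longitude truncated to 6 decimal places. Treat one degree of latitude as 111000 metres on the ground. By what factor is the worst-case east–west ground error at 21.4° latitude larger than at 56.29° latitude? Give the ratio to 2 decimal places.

1.68

Truncating at 6 decimal places can drop up to a full unit in the last place, so the longitude may be off by as much as 1e-06°.
Error at 21.4° = 1e-06° × 111000 × cos 21.4° ≈ 0.111 × 0.9311 = 0.10335 m.
Error at 56.29° = 1e-06° × 111000 × cos 56.29° ≈ 0.111 × 0.5550 = 0.061604 m.
Ratio: 0.10335 / 0.061604 = cos 21.4° / cos 56.29° ≈ 1.6776.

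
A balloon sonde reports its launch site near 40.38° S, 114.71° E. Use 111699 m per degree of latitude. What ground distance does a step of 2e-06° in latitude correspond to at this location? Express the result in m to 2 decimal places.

0.22 m

Along a meridian 2e-06° is 2e-06 × 111699 = 0.223398 m.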